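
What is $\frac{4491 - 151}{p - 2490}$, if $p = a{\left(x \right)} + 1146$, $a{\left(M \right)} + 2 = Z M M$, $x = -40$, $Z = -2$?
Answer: $- \frac{2170}{2273} \approx -0.95469$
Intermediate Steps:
$a{\left(M \right)} = -2 - 2 M^{2}$ ($a{\left(M \right)} = -2 + - 2 M M = -2 - 2 M^{2}$)
$p = -2056$ ($p = \left(-2 - 2 \left(-40\right)^{2}\right) + 1146 = \left(-2 - 3200\right) + 1146 = -3202 + 1146 = -2056$)
$\frac{4491 - 151}{p - 2490} = \frac{4491 - 151}{-2056 - 2490} = \frac{4340}{-4546} = 4340 \left(- \frac{1}{4546}\right) = - \frac{2170}{2273}$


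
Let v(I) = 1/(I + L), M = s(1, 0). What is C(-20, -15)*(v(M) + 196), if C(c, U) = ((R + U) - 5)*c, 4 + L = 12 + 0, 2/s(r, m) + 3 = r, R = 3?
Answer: 466820/7 ≈ 66689.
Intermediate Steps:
s(r, m) = 2/(-3 + r)
M = -1 (M = 2/(-3 + 1) = 2/(-2) = 2*(-½) = -1)
L = 8 (L = -4 + (12 + 0) = -4 + 12 = 8)
v(I) = 1/(8 + I) (v(I) = 1/(I + 8) = 1/(8 + I))
C(c, U) = c*(-2 + U) (C(c, U) = ((3 + U) - 5)*c = (-2 + U)*c = c*(-2 + U))
C(-20, -15)*(v(M) + 196) = (-20*(-2 - 15))*(1/(8 - 1) + 196) = (-20*(-17))*(1/7 + 196) = 340*(⅐ + 196) = 340*(1373/7) = 466820/7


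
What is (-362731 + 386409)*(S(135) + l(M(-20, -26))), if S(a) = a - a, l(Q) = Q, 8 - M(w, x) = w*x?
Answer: -12123136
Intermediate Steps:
M(w, x) = 8 - w*x
S(a) = 0
(-362731 + 386409)*(S(135) + l(M(-20, -26))) = (-362731 + 386409)*(0 + (8 - 1*(-20)*(-26))) = 23678*(0 + (8 - 520)) = 23678*(0 - 512) = 23678*(-512) = -12123136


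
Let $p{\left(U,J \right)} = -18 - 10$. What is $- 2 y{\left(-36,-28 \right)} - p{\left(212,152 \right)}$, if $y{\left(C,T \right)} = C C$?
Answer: $-2564$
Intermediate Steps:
$y{\left(C,T \right)} = C^{2}$
$p{\left(U,J \right)} = -28$
$- 2 y{\left(-36,-28 \right)} - p{\left(212,152 \right)} = - 2 \left(-36\right)^{2} - -28 = \left(-2\right) 1296 + 28 = -2592 + 28 = -2564$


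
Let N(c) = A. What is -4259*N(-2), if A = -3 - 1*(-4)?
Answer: -4259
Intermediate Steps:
A = 1 (A = -3 + 4 = 1)
N(c) = 1
-4259*N(-2) = -4259*1 = -4259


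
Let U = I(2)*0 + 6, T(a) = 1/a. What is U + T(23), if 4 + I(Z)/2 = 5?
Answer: 139/23 ≈ 6.0435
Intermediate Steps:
I(Z) = 2 (I(Z) = -8 + 2*5 = -8 + 10 = 2)
U = 6 (U = 2*0 + 6 = 0 + 6 = 6)
U + T(23) = 6 + 1/23 = 139/23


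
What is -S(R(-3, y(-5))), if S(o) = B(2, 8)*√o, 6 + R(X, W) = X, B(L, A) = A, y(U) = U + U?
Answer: -24*I ≈ -24.0*I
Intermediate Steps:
y(U) = 2*U
R(X, W) = -6 + X
S(o) = 8*√o
-S(R(-3, y(-5))) = -8*√(-6 - 3) = -8*√(-9) = -8*3*I = -24*I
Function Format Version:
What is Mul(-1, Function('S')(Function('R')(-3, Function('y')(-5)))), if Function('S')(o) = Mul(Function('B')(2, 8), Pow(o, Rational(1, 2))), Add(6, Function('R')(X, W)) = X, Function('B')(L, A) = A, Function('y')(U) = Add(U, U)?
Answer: Mul(-24, I) ≈ Mul(-24.000, I)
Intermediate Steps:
Function('y')(U) = Mul(2, U)
Function('R')(X, W) = Add(-6, X)
Function('S')(o) = Mul(8, Pow(o, Rational(1, 2)))
Mul(-1, Function('S')(Function('R')(-3, Function('y')(-5)))) = Mul(-1, Mul(8, Pow(Add(-6, -3), Rational(1, 2)))) = Mul(-1, Mul(8, Pow(-9, Rational(1, 2)))) = Mul(-1, Mul(8, Mul(3, I))) = Mul(-1, Mul(24, I)) = Mul(-24, I)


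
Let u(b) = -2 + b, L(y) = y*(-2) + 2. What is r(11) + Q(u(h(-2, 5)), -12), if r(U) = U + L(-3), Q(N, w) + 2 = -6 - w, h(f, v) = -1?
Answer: 23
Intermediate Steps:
L(y) = 2 - 2*y (L(y) = -2*y + 2 = 2 - 2*y)
Q(N, w) = -8 - w (Q(N, w) = -2 + (-6 - w) = -8 - w)
r(U) = 8 + U (r(U) = U + (2 - 2*(-3)) = U + (2 + 6) = U + 8 = 8 + U)
r(11) + Q(u(h(-2, 5)), -12) = (8 + 11) + (-8 - 1*(-12)) = 19 + (-8 + 12) = 19 + 4 = 23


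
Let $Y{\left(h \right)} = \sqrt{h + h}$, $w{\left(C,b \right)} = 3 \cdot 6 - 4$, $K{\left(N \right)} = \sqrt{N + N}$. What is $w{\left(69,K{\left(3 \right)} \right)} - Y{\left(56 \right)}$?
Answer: $14 - 4 \sqrt{7} \approx 3.417$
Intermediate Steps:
$K{\left(N \right)} = \sqrt{2} \sqrt{N}$ ($K{\left(N \right)} = \sqrt{2 N} = \sqrt{2} \sqrt{N}$)
$w{\left(C,b \right)} = 14$ ($w{\left(C,b \right)} = 18 - 4 = 14$)
$Y{\left(h \right)} = \sqrt{2} \sqrt{h}$ ($Y{\left(h \right)} = \sqrt{2 h} = \sqrt{2} \sqrt{h}$)
$w{\left(69,K{\left(3 \right)} \right)} - Y{\left(56 \right)} = 14 - \sqrt{2} \sqrt{56} = 14 - \sqrt{2} \cdot 2 \sqrt{14} = 14 - 4 \sqrt{7}$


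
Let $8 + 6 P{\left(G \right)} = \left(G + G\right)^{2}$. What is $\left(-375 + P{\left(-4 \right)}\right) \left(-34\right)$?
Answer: $\frac{37298}{3} \approx 12433.0$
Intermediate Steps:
$P{\left(G \right)} = - \frac{4}{3} + \frac{2 G^{2}}{3}$ ($P{\left(G \right)} = - \frac{4}{3} + \frac{\left(G + G\right)^{2}}{6} = - \frac{4}{3} + \frac{\left(2 G\right)^{2}}{6} = - \frac{4}{3} + \frac{4 G^{2}}{6} = - \frac{4}{3} + \frac{2 G^{2}}{3}$)
$\left(-375 + P{\left(-4 \right)}\right) \left(-34\right) = \left(-375 - \left(\frac{4}{3} - \frac{2 \left(-4\right)^{2}}{3}\right)\right) \left(-34\right) = \left(-375 + \left(- \frac{4}{3} + \frac{2}{3} \cdot 16\right)\right) \left(-34\right) = \left(-375 + \left(- \frac{4}{3} + \frac{32}{3}\right)\right) \left(-34\right) = \left(-375 + \frac{28}{3}\right) \left(-34\right) = \left(- \frac{1097}{3}\right) \left(-34\right) = \frac{37298}{3}$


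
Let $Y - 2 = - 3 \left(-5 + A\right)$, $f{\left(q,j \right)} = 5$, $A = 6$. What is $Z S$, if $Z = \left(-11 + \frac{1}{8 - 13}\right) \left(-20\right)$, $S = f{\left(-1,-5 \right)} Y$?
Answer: $-1120$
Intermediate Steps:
$Y = -1$ ($Y = 2 - 3 \left(-5 + 6\right) = 2 - 3 = -1$)
$S = -5$ ($S = 5 \left(-1\right) = -5$)
$Z = 224$ ($Z = \left(-11 + \frac{1}{-5}\right) \left(-20\right) = \left(-11 - \frac{1}{5}\right) \left(-20\right) = \left(- \frac{56}{5}\right) \left(-20\right) = 224$)
$Z S = 224 \left(-5\right) = -1120$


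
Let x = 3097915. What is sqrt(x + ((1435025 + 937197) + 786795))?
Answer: 2*sqrt(1564233) ≈ 2501.4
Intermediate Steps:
sqrt(x + ((1435025 + 937197) + 786795)) = sqrt(3097915 + ((1435025 + 937197) + 786795)) = sqrt(3097915 + (2372222 + 786795)) = sqrt(3097915 + 3159017) = sqrt(6256932) = 2*sqrt(1564233)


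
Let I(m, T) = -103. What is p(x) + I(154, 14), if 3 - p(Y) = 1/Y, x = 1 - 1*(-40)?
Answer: -4101/41 ≈ -100.02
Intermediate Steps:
x = 41 (x = 1 + 40 = 41)
p(Y) = 3 - 1/Y
p(x) + I(154, 14) = (3 - 1/41) - 103 = 122/41 - 103 = -4101/41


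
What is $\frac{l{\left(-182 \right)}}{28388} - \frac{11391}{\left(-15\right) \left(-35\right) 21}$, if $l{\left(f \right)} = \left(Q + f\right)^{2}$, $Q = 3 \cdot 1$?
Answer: $\frac{9961439}{104325900} \approx 0.095484$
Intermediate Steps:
$Q = 3$
$l{\left(f \right)} = \left(3 + f\right)^{2}$
$\frac{l{\left(-182 \right)}}{28388} - \frac{11391}{\left(-15\right) \left(-35\right) 21} = \frac{\left(3 - 182\right)^{2}}{28388} - \frac{11391}{\left(-15\right) \left(-35\right) 21} = \left(-179\right)^{2} \cdot \frac{1}{28388} - \frac{11391}{525 \cdot 21} = 32041 \cdot \frac{1}{28388} - \frac{11391}{11025} = \frac{32041}{28388} - \frac{3797}{3675} = \frac{9961439}{104325900}$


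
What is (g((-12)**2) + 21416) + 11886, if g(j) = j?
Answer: 33446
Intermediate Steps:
(g((-12)**2) + 21416) + 11886 = ((-12)**2 + 21416) + 11886 = (144 + 21416) + 11886 = 21560 + 11886 = 33446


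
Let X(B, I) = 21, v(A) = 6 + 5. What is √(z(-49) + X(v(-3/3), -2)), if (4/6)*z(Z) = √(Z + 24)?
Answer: √(84 + 30*I)/2 ≈ 4.6529 + 0.80595*I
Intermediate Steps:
z(Z) = 3*√(24 + Z)/2 (z(Z) = 3*√(Z + 24)/2 = 3*√(24 + Z)/2)
v(A) = 11
√(z(-49) + X(v(-3/3), -2)) = √(3*√(24 - 49)/2 + 21) = √(3*√(-25)/2 + 21) = √(3*(5*I)/2 + 21) = √(15*I/2 + 21) = √(21 + 15*I/2)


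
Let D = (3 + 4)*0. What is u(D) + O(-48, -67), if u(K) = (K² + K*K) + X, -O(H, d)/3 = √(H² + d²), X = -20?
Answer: -20 - 3*√6793 ≈ -267.26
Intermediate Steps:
O(H, d) = -3*√(H² + d²)
D = 0 (D = 7*0 = 0)
u(K) = -20 + 2*K² (u(K) = (K² + K*K) - 20 = (K² + K²) - 20 = 2*K² - 20 = -20 + 2*K²)
u(D) + O(-48, -67) = (-20 + 2*0²) - 3*√((-48)² + (-67)²) = (-20 + 2*0) - 3*√(2304 + 4489) = (-20 + 0) - 3*√6793 = -20 - 3*√6793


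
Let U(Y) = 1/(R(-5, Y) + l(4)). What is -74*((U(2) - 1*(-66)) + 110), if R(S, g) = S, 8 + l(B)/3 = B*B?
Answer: -247530/19 ≈ -13028.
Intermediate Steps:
l(B) = -24 + 3*B² (l(B) = -24 + 3*(B*B) = -24 + 3*B²)
U(Y) = 1/19 (U(Y) = 1/(-5 + (-24 + 3*4²)) = 1/(-5 + (-24 + 3*16)) = 1/(-5 + (-24 + 48)) = 1/(-5 + 24) = 1/19)
-74*((U(2) - 1*(-66)) + 110) = -74*((1/19 - 1*(-66)) + 110) = -74*((1/19 + 66) + 110) = -74*(1255/19 + 110) = -74*3345/19 = -247530/19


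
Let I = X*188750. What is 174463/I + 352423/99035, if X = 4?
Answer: 56671461641/14954285000 ≈ 3.7896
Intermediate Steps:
I = 755000 (I = 4*188750 = 755000)
174463/I + 352423/99035 = 174463/755000 + 352423/99035 = 56671461641/14954285000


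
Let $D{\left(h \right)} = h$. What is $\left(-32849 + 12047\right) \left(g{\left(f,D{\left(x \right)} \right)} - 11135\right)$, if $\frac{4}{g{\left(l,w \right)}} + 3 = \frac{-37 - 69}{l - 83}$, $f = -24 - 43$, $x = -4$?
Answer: $\frac{9961661760}{43} \approx 2.3167 \cdot 10^{8}$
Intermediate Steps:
$f = -67$
$g{\left(l,w \right)} = \frac{4}{-3 - \frac{106}{-83 + l}}$ ($g{\left(l,w \right)} = \frac{4}{-3 + \frac{-37 - 69}{l - 83}} = \frac{4}{-3 - \frac{106}{-83 + l}}$)
$\left(-32849 + 12047\right) \left(g{\left(f,D{\left(x \right)} \right)} - 11135\right) = \left(-32849 + 12047\right) \left(\frac{4 \left(83 - -67\right)}{-143 + 3 \left(-67\right)} - 11135\right) = - 20802 \left(\frac{4 \left(83 + 67\right)}{-143 - 201} - 11135\right) = - 20802 \left(4 \frac{1}{-344} \cdot 150 - 11135\right) = - 20802 \left(4 \left(- \frac{1}{344}\right) 150 - 11135\right) = - 20802 \left(- \frac{75}{43} - 11135\right) = \left(-20802\right) \left(- \frac{478880}{43}\right) = \frac{9961661760}{43}$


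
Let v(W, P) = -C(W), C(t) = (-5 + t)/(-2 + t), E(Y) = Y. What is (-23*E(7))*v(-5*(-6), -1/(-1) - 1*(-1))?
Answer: 575/4 ≈ 143.75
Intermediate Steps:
C(t) = (-5 + t)/(-2 + t)
v(W, P) = -(-5 + W)/(-2 + W)
(-23*E(7))*v(-5*(-6), -1/(-1) - 1*(-1)) = (-23*7)*((5 - (-5)*(-6))/(-2 - 5*(-6))) = -161*(5 - 1*30)/(-2 + 30) = -161*(5 - 30)/28 = -23*(-25)/4 = -161*(-25/28) = 575/4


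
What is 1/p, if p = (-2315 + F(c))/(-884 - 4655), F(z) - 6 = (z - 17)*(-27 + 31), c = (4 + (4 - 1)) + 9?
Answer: 5539/2313 ≈ 2.3947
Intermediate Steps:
c = 16 (c = (4 + 3) + 9 = 7 + 9 = 16)
F(z) = -62 + 4*z (F(z) = 6 + (z - 17)*(-27 + 31) = 6 + (-17 + z)*4 = 6 + (-68 + 4*z) = -62 + 4*z)
p = 2313/5539 (p = (-2315 + (-62 + 4*16))/(-884 - 4655) = (-2315 + (-62 + 64))/(-5539) = (-2315 + 2)*(-1/5539) = -2313*(-1/5539) = 2313/5539 ≈ 0.41758)
1/p = 1/(2313/5539) = 5539/2313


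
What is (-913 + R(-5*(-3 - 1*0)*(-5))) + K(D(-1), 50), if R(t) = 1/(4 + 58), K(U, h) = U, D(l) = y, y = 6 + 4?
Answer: -55985/62 ≈ -902.98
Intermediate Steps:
y = 10
D(l) = 10
R(t) = 1/62
(-913 + R(-5*(-3 - 1*0)*(-5))) + K(D(-1), 50) = (-913 + 1/62) + 10 = -56605/62 + 10 = -55985/62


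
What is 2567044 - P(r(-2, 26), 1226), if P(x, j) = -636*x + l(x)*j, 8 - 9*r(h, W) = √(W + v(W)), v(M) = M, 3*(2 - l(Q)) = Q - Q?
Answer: 7695472/3 - 424*√13/3 ≈ 2.5646e+6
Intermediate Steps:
l(Q) = 2 (l(Q) = 2 - (Q - Q)/3 = 2 - ⅓*0 = 2 + 0 = 2)
r(h, W) = 8/9 - √2*√W/9 (r(h, W) = 8/9 - √(W + W)/9 = 8/9 - √2*√W/9)
P(x, j) = -636*x + 2*j
2567044 - P(r(-2, 26), 1226) = 2567044 - (-636*(8/9 - √2*√26/9) + 2*1226) = 2567044 - (-636*(8/9 - 2*√13/9) + 2452) = 2567044 - ((-1696/3 + 424*√13/3) + 2452) = 2567044 - (5660/3 + 424*√13/3) = 2567044 + (-5660/3 - 424*√13/3) = 7695472/3 - 424*√13/3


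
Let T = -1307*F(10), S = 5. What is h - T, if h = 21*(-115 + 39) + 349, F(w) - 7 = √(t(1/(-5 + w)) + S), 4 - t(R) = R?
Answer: 7902 + 2614*√55/5 ≈ 11779.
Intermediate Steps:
t(R) = 4 - R
F(w) = 7 + √(9 - 1/(-5 + w)) (F(w) = 7 + √((4 - 1/(-5 + w)) + 5) = 7 + √(9 - 1/(-5 + w)))
h = -1247 (h = 21*(-76) + 349 = -1596 + 349 = -1247)
T = -9149 - 2614*√55/5 (T = -1307*(7 + √((-46 + 9*10)/(-5 + 10))) = -1307*(7 + √((-46 + 90)/5)) = -1307*(7 + √((⅕)*44)) = -1307*(7 + √(44/5)) = -1307*(7 + 2*√55/5) = -9149 - 2614*√55/5 ≈ -13026.)
h - T = -1247 - (-9149 - 2614*√55/5) = -1247 + (9149 + 2614*√55/5) = 7902 + 2614*√55/5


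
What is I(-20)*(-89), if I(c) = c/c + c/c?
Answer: -178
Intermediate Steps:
I(c) = 2 (I(c) = 1 + 1 = 2)
I(-20)*(-89) = 2*(-89) = -178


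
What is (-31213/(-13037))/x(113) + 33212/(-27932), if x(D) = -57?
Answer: -6387994406/5189130147 ≈ -1.2310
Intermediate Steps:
(-31213/(-13037))/x(113) + 33212/(-27932) = -31213/(-13037)/(-57) + 33212/(-27932) = -31213*(-1/13037)*(-1/57) + 33212*(-1/27932) = (31213/13037)*(-1/57) - 8303/6983 = -31213/743109 - 8303/6983 = -6387994406/5189130147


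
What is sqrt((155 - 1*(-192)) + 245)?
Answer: 4*sqrt(37) ≈ 24.331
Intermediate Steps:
sqrt((155 - 1*(-192)) + 245) = sqrt((155 + 192) + 245) = sqrt(347 + 245) = sqrt(592) = 4*sqrt(37)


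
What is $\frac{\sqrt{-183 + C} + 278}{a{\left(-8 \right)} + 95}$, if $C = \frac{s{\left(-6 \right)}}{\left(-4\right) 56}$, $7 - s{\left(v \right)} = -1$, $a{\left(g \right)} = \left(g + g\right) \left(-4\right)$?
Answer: $\frac{278}{159} + \frac{5 i \sqrt{1435}}{2226} \approx 1.7484 + 0.085088 i$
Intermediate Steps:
$a{\left(g \right)} = - 8 g$ ($a{\left(g \right)} = 2 g \left(-4\right) = - 8 g$)
$s{\left(v \right)} = 8$ ($s{\left(v \right)} = 7 - -1 = 7 + 1 = 8$)
$C = - \frac{1}{28}$ ($C = \frac{8}{\left(-4\right) 56} = \frac{8}{-224} = 8 \left(- \frac{1}{224}\right) = - \frac{1}{28} \approx -0.035714$)
$\frac{\sqrt{-183 + C} + 278}{a{\left(-8 \right)} + 95} = \frac{\sqrt{-183 - \frac{1}{28}} + 278}{\left(-8\right) \left(-8\right) + 95} = \frac{\sqrt{- \frac{5125}{28}} + 278}{64 + 95} = \frac{\frac{5 i \sqrt{1435}}{14} + 278}{159} = \left(278 + \frac{5 i \sqrt{1435}}{14}\right) \frac{1}{159} = \frac{278}{159} + \frac{5 i \sqrt{1435}}{2226}$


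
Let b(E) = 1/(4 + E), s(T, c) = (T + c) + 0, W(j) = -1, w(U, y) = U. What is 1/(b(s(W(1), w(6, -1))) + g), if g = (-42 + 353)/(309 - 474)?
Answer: -495/878 ≈ -0.56378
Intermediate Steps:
s(T, c) = T + c
g = -311/165 (g = 311/(-165) = 311*(-1/165) = -311/165 ≈ -1.8848)
1/(b(s(W(1), w(6, -1))) + g) = 1/(1/(4 + (-1 + 6)) - 311/165) = 1/(1/(4 + 5) - 311/165) = 1/(1/9 - 311/165) = 1/(⅑ - 311/165) = 1/(-878/495) = -495/878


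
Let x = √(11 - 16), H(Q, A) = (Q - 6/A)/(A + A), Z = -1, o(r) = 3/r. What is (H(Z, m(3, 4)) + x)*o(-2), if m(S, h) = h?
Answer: 15/32 - 3*I*√5/2 ≈ 0.46875 - 3.3541*I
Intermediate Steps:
H(Q, A) = (Q - 6/A)/(2*A) (H(Q, A) = (Q - 6/A)/((2*A)) = (Q - 6/A)*(1/(2*A)) = (Q - 6/A)/(2*A))
x = I*√5 (x = √(-5) = I*√5 ≈ 2.2361*I)
(H(Z, m(3, 4)) + x)*o(-2) = ((½)*(-6 + 4*(-1))/4² + I*√5)*(3/(-2)) = ((½)*(1/16)*(-6 - 4) + I*√5)*(3*(-½)) = ((½)*(1/16)*(-10) + I*√5)*(-3/2) = (-5/16 + I*√5)*(-3/2) = 15/32 - 3*I*√5/2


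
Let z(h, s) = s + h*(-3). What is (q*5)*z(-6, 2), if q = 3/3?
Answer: 100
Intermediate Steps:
z(h, s) = s - 3*h
q = 1 (q = 3*(1/3) = 1)
(q*5)*z(-6, 2) = (1*5)*(2 - 3*(-6)) = 5*(2 + 18) = 5*20 = 100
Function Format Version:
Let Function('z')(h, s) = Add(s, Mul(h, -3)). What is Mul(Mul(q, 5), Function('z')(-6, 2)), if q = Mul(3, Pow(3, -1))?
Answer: 100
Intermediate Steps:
Function('z')(h, s) = Add(s, Mul(-3, h))
q = 1 (q = Mul(3, Rational(1, 3)) = 1)
Mul(Mul(q, 5), Function('z')(-6, 2)) = Mul(Mul(1, 5), Add(2, Mul(-3, -6))) = Mul(5, Add(2, 18)) = Mul(5, 20) = 100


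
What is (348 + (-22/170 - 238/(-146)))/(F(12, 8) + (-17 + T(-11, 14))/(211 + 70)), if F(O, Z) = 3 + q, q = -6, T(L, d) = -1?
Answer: -203130404/1780835 ≈ -114.06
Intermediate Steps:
F(O, Z) = -3 (F(O, Z) = 3 - 6 = -3)
(348 + (-22/170 - 238/(-146)))/(F(12, 8) + (-17 + T(-11, 14))/(211 + 70)) = (348 + (-22/170 - 238/(-146)))/(-3 + (-17 - 1)/(211 + 70)) = (348 + (-22*1/170 - 238*(-1/146)))/(-3 - 18/281) = (348 + (-11/85 + 119/73))/(-3 - 18*1/281) = (348 + 9312/6205)/(-3 - 18/281) = 2168652/(6205*(-861/281)) = (2168652/6205)*(-281/861) = -203130404/1780835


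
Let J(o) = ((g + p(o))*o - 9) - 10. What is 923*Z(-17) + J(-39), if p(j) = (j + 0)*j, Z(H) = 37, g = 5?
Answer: -25382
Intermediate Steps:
p(j) = j**2 (p(j) = j*j = j**2)
J(o) = -19 + o*(5 + o**2) (J(o) = ((5 + o**2)*o - 9) - 10 = (o*(5 + o**2) - 9) - 10 = (-9 + o*(5 + o**2)) - 10 = -19 + o*(5 + o**2))
923*Z(-17) + J(-39) = 923*37 + (-19 + (-39)**3 + 5*(-39)) = 34151 + (-19 - 59319 - 195) = 34151 - 59533 = -25382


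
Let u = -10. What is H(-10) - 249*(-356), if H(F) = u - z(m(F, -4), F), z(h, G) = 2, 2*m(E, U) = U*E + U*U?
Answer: 88632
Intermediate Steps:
m(E, U) = U²/2 + E*U/2 (m(E, U) = (U*E + U*U)/2 = (E*U + U²)/2 = (U² + E*U)/2 = U²/2 + E*U/2)
H(F) = -12 (H(F) = -10 - 1*2 = -10 - 2 = -12)
H(-10) - 249*(-356) = -12 - 249*(-356) = -12 + 88644 = 88632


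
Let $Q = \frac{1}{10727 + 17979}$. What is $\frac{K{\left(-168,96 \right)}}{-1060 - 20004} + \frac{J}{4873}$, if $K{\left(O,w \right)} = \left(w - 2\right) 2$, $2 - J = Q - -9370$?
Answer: $- \frac{355673936520}{184157730977} \approx -1.9314$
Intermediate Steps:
$Q = \frac{1}{28706} \approx 3.4836 \cdot 10^{-5}$
$J = - \frac{268917809}{28706}$ ($J = 2 - \left(\frac{1}{28706} - -9370\right) = 2 - \left(\frac{1}{28706} + 9370\right) = 2 - \frac{268975221}{28706} = - \frac{268917809}{28706} \approx -9368.0$)
$K{\left(O,w \right)} = -4 + 2 w$ ($K{\left(O,w \right)} = \left(-2 + w\right) 2 = -4 + 2 w$)
$\frac{K{\left(-168,96 \right)}}{-1060 - 20004} + \frac{J}{4873} = \frac{-4 + 2 \cdot 96}{-1060 - 20004} - \frac{268917809}{28706 \cdot 4873} = \frac{-4 + 192}{-1060 - 20004} - \frac{268917809}{139884338} = \frac{188}{-21064} - \frac{268917809}{139884338} = 188 \left(- \frac{1}{21064}\right) - \frac{268917809}{139884338} = - \frac{47}{5266} - \frac{268917809}{139884338} = - \frac{355673936520}{184157730977}$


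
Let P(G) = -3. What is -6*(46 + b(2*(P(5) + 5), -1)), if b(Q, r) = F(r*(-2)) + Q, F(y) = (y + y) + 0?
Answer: -324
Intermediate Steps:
F(y) = 2*y (F(y) = 2*y + 0 = 2*y)
b(Q, r) = Q - 4*r (b(Q, r) = 2*(r*(-2)) + Q = 2*(-2*r) + Q = -4*r + Q = Q - 4*r)
-6*(46 + b(2*(P(5) + 5), -1)) = -6*(46 + (2*(-3 + 5) - 4*(-1))) = -6*(46 + (2*2 + 4)) = -6*(46 + (4 + 4)) = -6*(46 + 8) = -6*54 = -324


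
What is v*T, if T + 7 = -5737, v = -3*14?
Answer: 241248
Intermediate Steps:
v = -42
T = -5744 (T = -7 - 5737 = -5744)
v*T = -42*(-5744) = 241248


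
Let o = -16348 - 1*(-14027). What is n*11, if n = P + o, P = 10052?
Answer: 85041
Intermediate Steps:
o = -2321 (o = -16348 + 14027 = -2321)
n = 7731 (n = 10052 - 2321 = 7731)
n*11 = 7731*11 = 85041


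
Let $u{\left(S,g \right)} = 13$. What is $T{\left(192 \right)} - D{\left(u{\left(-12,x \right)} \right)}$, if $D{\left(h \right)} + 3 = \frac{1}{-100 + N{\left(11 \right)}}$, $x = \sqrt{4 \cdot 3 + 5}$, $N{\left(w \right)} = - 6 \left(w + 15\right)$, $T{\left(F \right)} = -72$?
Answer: $- \frac{17663}{256} \approx -68.996$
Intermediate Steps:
$N{\left(w \right)} = -90 - 6 w$ ($N{\left(w \right)} = - 6 \left(15 + w\right) = -90 - 6 w$)
$x = \sqrt{17}$ ($x = \sqrt{12 + 5} = \sqrt{17} \approx 4.1231$)
$D{\left(h \right)} = - \frac{769}{256}$ ($D{\left(h \right)} = -3 + \frac{1}{-100 - 156} = -3 + \frac{1}{-256} = -3 - \frac{1}{256} = - \frac{769}{256}$)
$T{\left(192 \right)} - D{\left(u{\left(-12,x \right)} \right)} = -72 - - \frac{769}{256} = -72 + \frac{769}{256} = - \frac{17663}{256}$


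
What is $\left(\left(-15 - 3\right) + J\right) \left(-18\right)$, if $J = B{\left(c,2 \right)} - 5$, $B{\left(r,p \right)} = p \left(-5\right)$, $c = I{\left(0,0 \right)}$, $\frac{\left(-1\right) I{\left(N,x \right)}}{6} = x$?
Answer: $594$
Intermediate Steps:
$I{\left(N,x \right)} = - 6 x$
$c = 0$ ($c = \left(-6\right) 0 = 0$)
$B{\left(r,p \right)} = - 5 p$
$J = -15$ ($J = \left(-5\right) 2 - 5 = -10 - 5 = -15$)
$\left(\left(-15 - 3\right) + J\right) \left(-18\right) = \left(\left(-15 - 3\right) - 15\right) \left(-18\right) = \left(-18 - 15\right) \left(-18\right) = \left(-33\right) \left(-18\right) = 594$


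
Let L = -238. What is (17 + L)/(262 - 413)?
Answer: 221/151 ≈ 1.4636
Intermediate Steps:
(17 + L)/(262 - 413) = (17 - 238)/(262 - 413) = -221/(-151) = -221*(-1/151) = 221/151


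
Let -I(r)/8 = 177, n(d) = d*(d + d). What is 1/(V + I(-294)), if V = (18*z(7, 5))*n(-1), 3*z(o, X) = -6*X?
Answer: -1/1776 ≈ -0.00056306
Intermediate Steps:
z(o, X) = -2*X (z(o, X) = (-6*X)/3 = -2*X)
n(d) = 2*d² (n(d) = d*(2*d) = 2*d²)
I(r) = -1416 (I(r) = -8*177 = -1416)
V = -360 (V = (18*(-2*5))*(2*(-1)²) = (18*(-10))*(2*1) = -180*2 = -360)
1/(V + I(-294)) = 1/(-360 - 1416) = 1/(-1776) = -1/1776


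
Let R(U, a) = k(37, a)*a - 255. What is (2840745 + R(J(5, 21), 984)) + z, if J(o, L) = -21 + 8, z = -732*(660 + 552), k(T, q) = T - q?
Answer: 1021458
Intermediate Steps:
z = -887184 (z = -732*1212 = -887184)
J(o, L) = -13
R(U, a) = -255 + a*(37 - a) (R(U, a) = (37 - a)*a - 255 = a*(37 - a) - 255 = -255 + a*(37 - a))
(2840745 + R(J(5, 21), 984)) + z = (2840745 + (-255 - 1*984*(-37 + 984))) - 887184 = (2840745 + (-255 - 1*984*947)) - 887184 = (2840745 + (-255 - 931848)) - 887184 = (2840745 - 932103) - 887184 = 1908642 - 887184 = 1021458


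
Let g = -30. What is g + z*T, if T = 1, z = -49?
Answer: -79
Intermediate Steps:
g + z*T = -30 - 49*1 = -30 - 49 = -79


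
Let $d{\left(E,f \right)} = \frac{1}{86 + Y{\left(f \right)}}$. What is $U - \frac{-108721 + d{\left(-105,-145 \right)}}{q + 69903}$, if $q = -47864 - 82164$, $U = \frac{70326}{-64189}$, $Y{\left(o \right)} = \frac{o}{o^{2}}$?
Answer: $- \frac{139740610096506}{48122405040125} \approx -2.9039$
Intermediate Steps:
$Y{\left(o \right)} = \frac{1}{o}$ ($Y{\left(o \right)} = \frac{o}{o^{2}} = \frac{1}{o}$)
$U = - \frac{70326}{64189}$ ($U = 70326 \left(- \frac{1}{64189}\right) = - \frac{70326}{64189} \approx -1.0956$)
$d{\left(E,f \right)} = \frac{1}{86 + \frac{1}{f}}$
$q = -130028$ ($q = -47864 - 82164 = -130028$)
$U - \frac{-108721 + d{\left(-105,-145 \right)}}{q + 69903} = - \frac{70326}{64189} - \frac{-108721 - \frac{145}{1 + 86 \left(-145\right)}}{-130028 + 69903} = - \frac{70326}{64189} - \frac{-108721 - \frac{145}{1 - 12470}}{-60125} = - \frac{70326}{64189} - \left(-108721 - \frac{145}{-12469}\right) \left(- \frac{1}{60125}\right) = - \frac{70326}{64189} - \left(-108721 - - \frac{145}{12469}\right) \left(- \frac{1}{60125}\right) = - \frac{70326}{64189} - \left(-108721 + \frac{145}{12469}\right) \left(- \frac{1}{60125}\right) = - \frac{70326}{64189} - \left(- \frac{1355642004}{12469}\right) \left(- \frac{1}{60125}\right) = - \frac{70326}{64189} - \frac{1355642004}{749698625} = - \frac{139740610096506}{48122405040125}$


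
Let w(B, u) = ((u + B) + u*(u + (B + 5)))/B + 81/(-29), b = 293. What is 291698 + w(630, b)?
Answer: 5337183413/18270 ≈ 2.9213e+5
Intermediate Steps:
w(B, u) = -81/29 + (B + u + u*(5 + B + u))/B (w(B, u) = ((B + u) + u*(u + (5 + B)))/B + 81*(-1/29) = ((B + u) + u*(5 + B + u))/B - 81/29 = (B + u + u*(5 + B + u))/B - 81/29 = -81/29 + (B + u + u*(5 + B + u))/B)
291698 + w(630, b) = 291698 + (-52/29 + 293 + 293²/630 + 6*293/630) = 291698 + (-52/29 + 293 + (1/630)*85849 + 6*293*(1/630)) = 291698 + (-52/29 + 293 + 85849/630 + 293/105) = 291698 + 7860953/18270 = 5337183413/18270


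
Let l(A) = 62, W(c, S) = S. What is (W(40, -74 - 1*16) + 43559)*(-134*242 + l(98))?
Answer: -1406917654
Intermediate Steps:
(W(40, -74 - 1*16) + 43559)*(-134*242 + l(98)) = ((-74 - 1*16) + 43559)*(-134*242 + 62) = ((-74 - 16) + 43559)*(-32428 + 62) = (-90 + 43559)*(-32366) = 43469*(-32366) = -1406917654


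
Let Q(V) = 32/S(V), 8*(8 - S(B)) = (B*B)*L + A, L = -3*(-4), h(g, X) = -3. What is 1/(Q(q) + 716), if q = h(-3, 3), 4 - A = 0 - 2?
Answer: 25/17772 ≈ 0.0014067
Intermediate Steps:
A = 6 (A = 4 - (0 - 2) = 4 - 1*(-2) = 4 + 2 = 6)
q = -3
L = 12
S(B) = 29/4 - 3*B**2/2 (S(B) = 8 - ((B*B)*12 + 6)/8 = 8 - (B**2*12 + 6)/8 = 8 - (12*B**2 + 6)/8 = 8 - (6 + 12*B**2)/8 = 8 + (-3/4 - 3*B**2/2) = 29/4 - 3*B**2/2)
Q(V) = 32/(29/4 - 3*V**2/2)
1/(Q(q) + 716) = 1/(-128/(-29 + 6*(-3)**2) + 716) = 1/(-128/(-29 + 6*9) + 716) = 1/(-128/(-29 + 54) + 716) = 1/(-128/25 + 716) = 1/(17772/25) = 25/17772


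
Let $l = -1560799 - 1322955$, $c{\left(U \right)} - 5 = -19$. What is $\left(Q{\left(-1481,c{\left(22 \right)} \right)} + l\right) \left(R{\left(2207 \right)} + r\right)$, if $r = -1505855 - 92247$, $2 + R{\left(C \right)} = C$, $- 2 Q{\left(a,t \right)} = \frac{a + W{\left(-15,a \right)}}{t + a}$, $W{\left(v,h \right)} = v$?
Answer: $\frac{6880251857951266}{1495} \approx 4.6022 \cdot 10^{12}$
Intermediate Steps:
$c{\left(U \right)} = -14$ ($c{\left(U \right)} = 5 - 19 = -14$)
$Q{\left(a,t \right)} = - \frac{-15 + a}{2 \left(a + t\right)}$ ($Q{\left(a,t \right)} = - \frac{\left(a - 15\right) \frac{1}{t + a}}{2} = - \frac{\left(-15 + a\right) \frac{1}{a + t}}{2} = - \frac{\frac{1}{a + t} \left(-15 + a\right)}{2} = - \frac{-15 + a}{2 \left(a + t\right)}$)
$R{\left(C \right)} = -2 + C$
$r = -1598102$ ($r = -1505855 - 92247 = -1598102$)
$l = -2883754$ ($l = -1560799 - 1322955 = -2883754$)
$\left(Q{\left(-1481,c{\left(22 \right)} \right)} + l\right) \left(R{\left(2207 \right)} + r\right) = \left(\frac{15 - -1481}{2 \left(-1481 - 14\right)} - 2883754\right) \left(\left(-2 + 2207\right) - 1598102\right) = \left(\frac{15 + 1481}{2 \left(-1495\right)} - 2883754\right) \left(2205 - 1598102\right) = \left(\frac{1}{2} \left(- \frac{1}{1495}\right) 1496 - 2883754\right) \left(-1595897\right) = \left(- \frac{748}{1495} - 2883754\right) \left(-1595897\right) = \left(- \frac{4311212978}{1495}\right) \left(-1595897\right) = \frac{6880251857951266}{1495}$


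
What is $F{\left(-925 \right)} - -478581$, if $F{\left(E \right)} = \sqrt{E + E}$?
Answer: $478581 + 5 i \sqrt{74} \approx 4.7858 \cdot 10^{5} + 43.012 i$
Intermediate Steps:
$F{\left(E \right)} = \sqrt{2} \sqrt{E}$ ($F{\left(E \right)} = \sqrt{2 E} = \sqrt{2} \sqrt{E}$)
$F{\left(-925 \right)} - -478581 = \sqrt{2} \sqrt{-925} - -478581 = \sqrt{2} \cdot 5 i \sqrt{37} + 478581 = 5 i \sqrt{74} + 478581 = 478581 + 5 i \sqrt{74}$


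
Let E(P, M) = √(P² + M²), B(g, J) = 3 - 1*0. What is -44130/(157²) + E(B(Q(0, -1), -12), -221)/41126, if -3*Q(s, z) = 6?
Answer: -44130/24649 + 5*√1954/41126 ≈ -1.7850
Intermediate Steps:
Q(s, z) = -2 (Q(s, z) = -⅓*6 = -2)
B(g, J) = 3 (B(g, J) = 3 + 0 = 3)
E(P, M) = √(M² + P²)
-44130/(157²) + E(B(Q(0, -1), -12), -221)/41126 = -44130/(157²) + √((-221)² + 3²)/41126 = -44130/24649 + √(48841 + 9)*(1/41126) = -44130*1/24649 + √48850*(1/41126) = -44130/24649 + (5*√1954)*(1/41126) = -44130/24649 + 5*√1954/41126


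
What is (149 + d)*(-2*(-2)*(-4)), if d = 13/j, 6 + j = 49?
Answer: -102720/43 ≈ -2388.8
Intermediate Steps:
j = 43 (j = -6 + 49 = 43)
d = 13/43 ≈ 0.30233
(149 + d)*(-2*(-2)*(-4)) = (149 + 13/43)*(-2*(-2)*(-4)) = 6420*(4*(-4))/43 = (6420/43)*(-16) = -102720/43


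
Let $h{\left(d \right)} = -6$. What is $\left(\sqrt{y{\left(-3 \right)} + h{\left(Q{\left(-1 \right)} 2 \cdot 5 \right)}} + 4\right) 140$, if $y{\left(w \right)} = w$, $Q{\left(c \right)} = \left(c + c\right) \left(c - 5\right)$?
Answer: $560 + 420 i \approx 560.0 + 420.0 i$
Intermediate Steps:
$Q{\left(c \right)} = 2 c \left(-5 + c\right)$
$\left(\sqrt{y{\left(-3 \right)} + h{\left(Q{\left(-1 \right)} 2 \cdot 5 \right)}} + 4\right) 140 = \left(\sqrt{-3 - 6} + 4\right) 140 = \left(\sqrt{-9} + 4\right) 140 = \left(3 i + 4\right) 140 = \left(4 + 3 i\right) 140 = 560 + 420 i$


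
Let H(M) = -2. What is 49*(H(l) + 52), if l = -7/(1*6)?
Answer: 2450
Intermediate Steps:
l = -7/6 ≈ -1.1667
49*(H(l) + 52) = 49*(-2 + 52) = 49*50 = 2450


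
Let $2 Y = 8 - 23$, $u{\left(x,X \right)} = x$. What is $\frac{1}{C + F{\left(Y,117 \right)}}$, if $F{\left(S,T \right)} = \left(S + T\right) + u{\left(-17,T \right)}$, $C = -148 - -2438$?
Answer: $\frac{2}{4765} \approx 0.00041973$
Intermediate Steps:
$C = 2290$ ($C = -148 + 2438 = 2290$)
$Y = - \frac{15}{2}$ ($Y = \frac{8 - 23}{2} = \frac{1}{2} \left(-15\right) = - \frac{15}{2} \approx -7.5$)
$F{\left(S,T \right)} = -17 + S + T$ ($F{\left(S,T \right)} = \left(S + T\right) - 17 = -17 + S + T$)
$\frac{1}{C + F{\left(Y,117 \right)}} = \frac{1}{2290 - - \frac{185}{2}} = \frac{1}{2290 + \frac{185}{2}} = \frac{1}{\frac{4765}{2}} = \frac{2}{4765}$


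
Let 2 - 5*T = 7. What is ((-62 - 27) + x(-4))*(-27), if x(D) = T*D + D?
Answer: 2403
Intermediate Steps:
T = -1 (T = ⅖ - ⅕*7 = ⅖ - 7/5 = -1)
x(D) = 0 (x(D) = -D + D = 0)
((-62 - 27) + x(-4))*(-27) = ((-62 - 27) + 0)*(-27) = (-89 + 0)*(-27) = -89*(-27) = 2403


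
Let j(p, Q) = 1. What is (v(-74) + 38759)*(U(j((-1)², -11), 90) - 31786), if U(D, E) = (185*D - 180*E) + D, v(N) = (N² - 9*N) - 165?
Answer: -2138380800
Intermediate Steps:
v(N) = -165 + N² - 9*N
U(D, E) = -180*E + 186*D (U(D, E) = (-180*E + 185*D) + D = -180*E + 186*D)
(v(-74) + 38759)*(U(j((-1)², -11), 90) - 31786) = ((-165 + (-74)² - 9*(-74)) + 38759)*((-180*90 + 186*1) - 31786) = ((-165 + 5476 + 666) + 38759)*((-16200 + 186) - 31786) = (5977 + 38759)*(-16014 - 31786) = 44736*(-47800) = -2138380800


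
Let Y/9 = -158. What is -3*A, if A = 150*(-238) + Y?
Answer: 111366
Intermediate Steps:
Y = -1422 (Y = 9*(-158) = -1422)
A = -37122 (A = 150*(-238) - 1422 = -35700 - 1422 = -37122)
-3*A = -3*(-37122) = 111366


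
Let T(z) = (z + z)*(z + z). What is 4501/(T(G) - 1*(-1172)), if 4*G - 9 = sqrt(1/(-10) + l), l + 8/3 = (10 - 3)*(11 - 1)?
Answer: 11194912920/3004376047 - 1388880*sqrt(60510)/3004376047 ≈ 3.6125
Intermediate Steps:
l = 202/3 (l = -8/3 + (10 - 3)*(11 - 1) = -8/3 + 7*10 = -8/3 + 70 = 202/3 ≈ 67.333)
G = 9/4 + sqrt(60510)/120 (G = 9/4 + sqrt(1/(-10) + 202/3)/4 = 9/4 + sqrt(-1/10 + 202/3)/4 = 9/4 + sqrt(2017/30)/4 = 9/4 + (sqrt(60510)/30)/4 = 9/4 + sqrt(60510)/120 ≈ 4.2999)
T(z) = 4*z**2 (T(z) = (2*z)*(2*z) = 4*z**2)
4501/(T(G) - 1*(-1172)) = 4501/(4*(9/4 + sqrt(60510)/120)**2 - 1*(-1172)) = 4501/(4*(9/4 + sqrt(60510)/120)**2 + 1172) = 4501/(1172 + 4*(9/4 + sqrt(60510)/120)**2)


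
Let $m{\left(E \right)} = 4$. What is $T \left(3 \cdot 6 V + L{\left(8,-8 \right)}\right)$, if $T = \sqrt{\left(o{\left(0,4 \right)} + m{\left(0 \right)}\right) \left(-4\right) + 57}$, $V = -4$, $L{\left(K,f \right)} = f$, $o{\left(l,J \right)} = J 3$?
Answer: $- 80 i \sqrt{7} \approx - 211.66 i$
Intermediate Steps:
$o{\left(l,J \right)} = 3 J$
$T = i \sqrt{7}$ ($T = \sqrt{\left(3 \cdot 4 + 4\right) \left(-4\right) + 57} = \sqrt{\left(12 + 4\right) \left(-4\right) + 57} = \sqrt{16 \left(-4\right) + 57} = \sqrt{-64 + 57} = \sqrt{-7} = i \sqrt{7} \approx 2.6458 i$)
$T \left(3 \cdot 6 V + L{\left(8,-8 \right)}\right) = i \sqrt{7} \left(3 \cdot 6 \left(-4\right) - 8\right) = i \sqrt{7} \left(18 \left(-4\right) - 8\right) = i \sqrt{7} \left(-72 - 8\right) = i \sqrt{7} \left(-80\right) = - 80 i \sqrt{7}$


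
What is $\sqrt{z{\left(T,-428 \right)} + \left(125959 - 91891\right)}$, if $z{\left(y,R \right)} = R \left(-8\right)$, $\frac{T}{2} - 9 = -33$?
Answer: $2 \sqrt{9373} \approx 193.63$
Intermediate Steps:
$T = -48$ ($T = 18 + 2 \left(-33\right) = 18 - 66 = -48$)
$z{\left(y,R \right)} = - 8 R$
$\sqrt{z{\left(T,-428 \right)} + \left(125959 - 91891\right)} = \sqrt{\left(-8\right) \left(-428\right) + \left(125959 - 91891\right)} = \sqrt{3424 + 34068} = \sqrt{37492} = 2 \sqrt{9373}$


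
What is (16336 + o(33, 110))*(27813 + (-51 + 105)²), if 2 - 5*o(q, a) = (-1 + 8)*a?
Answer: 2486344848/5 ≈ 4.9727e+8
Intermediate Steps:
o(q, a) = ⅖ - 7*a/5 (o(q, a) = ⅖ - (-1 + 8)*a/5 = ⅖ - 7*a/5)
(16336 + o(33, 110))*(27813 + (-51 + 105)²) = (16336 + (⅖ - 7/5*110))*(27813 + (-51 + 105)²) = (16336 + (⅖ - 154))*(27813 + 54²) = (16336 - 768/5)*(27813 + 2916) = (80912/5)*30729 = 2486344848/5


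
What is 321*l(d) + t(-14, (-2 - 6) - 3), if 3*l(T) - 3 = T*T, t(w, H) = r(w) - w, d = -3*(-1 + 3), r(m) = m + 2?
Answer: 4175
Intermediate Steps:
r(m) = 2 + m
d = -6 (d = -3*2 = -6)
t(w, H) = 2 (t(w, H) = (2 + w) - w = 2)
l(T) = 1 + T**2/3 (l(T) = 1 + (T*T)/3 = 1 + T**2/3)
321*l(d) + t(-14, (-2 - 6) - 3) = 321*(1 + (1/3)*(-6)**2) + 2 = 321*(1 + (1/3)*36) + 2 = 321*(1 + 12) + 2 = 321*13 + 2 = 4173 + 2 = 4175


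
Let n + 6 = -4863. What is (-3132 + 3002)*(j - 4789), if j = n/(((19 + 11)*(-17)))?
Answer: 10562591/17 ≈ 6.2133e+5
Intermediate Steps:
n = -4869 (n = -6 - 4863 = -4869)
j = 1623/170 (j = -4869*(-1/(17*(19 + 11))) = -4869/(30*(-17)) = -4869/(-510) = -4869*(-1/510) = 1623/170 ≈ 9.5471)
(-3132 + 3002)*(j - 4789) = (-3132 + 3002)*(1623/170 - 4789) = -130*(-812507/170) = 10562591/17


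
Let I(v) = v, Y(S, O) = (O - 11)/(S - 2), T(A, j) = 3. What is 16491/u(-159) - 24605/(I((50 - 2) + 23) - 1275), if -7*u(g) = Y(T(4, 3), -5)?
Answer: 4977851/688 ≈ 7235.3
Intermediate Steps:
Y(S, O) = (-11 + O)/(-2 + S)
u(g) = 16/7 (u(g) = -(-11 - 5)/(7*(-2 + 3)) = -(-16)/(7*1) = -(-16)/7 = -⅐*(-16) = 16/7)
16491/u(-159) - 24605/(I((50 - 2) + 23) - 1275) = 16491/(16/7) - 24605/(((50 - 2) + 23) - 1275) = 16491*(7/16) - 24605/((48 + 23) - 1275) = 115437/16 - 24605/(71 - 1275) = 115437/16 - 24605/(-1204) = 115437/16 - 24605*(-1/1204) = 115437/16 + 3515/172 = 4977851/688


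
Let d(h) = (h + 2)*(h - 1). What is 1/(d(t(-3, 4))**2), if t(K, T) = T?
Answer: 1/324 ≈ 0.0030864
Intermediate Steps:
d(h) = (-1 + h)*(2 + h) (d(h) = (2 + h)*(-1 + h) = (-1 + h)*(2 + h))
1/(d(t(-3, 4))**2) = 1/((-2 + 4 + 4**2)**2) = 1/((-2 + 4 + 16)**2) = 1/(18**2) = 1/324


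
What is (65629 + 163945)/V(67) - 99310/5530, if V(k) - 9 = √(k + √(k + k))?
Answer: -9931/553 + 229574/(9 + √(67 + √134)) ≈ 12833.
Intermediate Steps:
V(k) = 9 + √(k + √2*√k) (V(k) = 9 + √(k + √(k + k)) = 9 + √(k + √(2*k)) = 9 + √(k + √2*√k))
(65629 + 163945)/V(67) - 99310/5530 = (65629 + 163945)/(9 + √(67 + √2*√67)) - 99310/5530 = 229574/(9 + √(67 + √134)) - 99310*1/5530 = 229574/(9 + √(67 + √134)) - 9931/553 = -9931/553 + 229574/(9 + √(67 + √134))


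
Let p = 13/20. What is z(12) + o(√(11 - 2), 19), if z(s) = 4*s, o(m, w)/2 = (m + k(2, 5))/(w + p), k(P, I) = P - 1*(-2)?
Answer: 19144/393 ≈ 48.712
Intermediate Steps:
k(P, I) = 2 + P (k(P, I) = P + 2 = 2 + P)
p = 13/20 (p = 13*(1/20) = 13/20 ≈ 0.65000)
o(m, w) = 2*(4 + m)/(13/20 + w) (o(m, w) = 2*((m + (2 + 2))/(w + 13/20)) = 2*((m + 4)/(13/20 + w)) = 2*((4 + m)/(13/20 + w)) = 2*(4 + m)/(13/20 + w))
z(12) + o(√(11 - 2), 19) = 4*12 + 40*(4 + √(11 - 2))/(13 + 20*19) = 48 + 40*(4 + √9)/(13 + 380) = 48 + 40*(4 + 3)/393 = 48 + 40*(1/393)*7 = 48 + 280/393 = 19144/393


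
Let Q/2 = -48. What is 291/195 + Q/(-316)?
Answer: 9223/5135 ≈ 1.7961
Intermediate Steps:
Q = -96 (Q = 2*(-48) = -96)
291/195 + Q/(-316) = 291/195 - 96/(-316) = 291*(1/195) - 96*(-1/316) = 97/65 + 24/79 = 9223/5135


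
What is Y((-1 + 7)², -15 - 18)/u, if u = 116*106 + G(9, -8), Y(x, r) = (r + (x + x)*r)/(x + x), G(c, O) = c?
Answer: -803/295320 ≈ -0.0027191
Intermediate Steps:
Y(x, r) = (r + 2*r*x)/(2*x) (Y(x, r) = (r + (2*x)*r)/((2*x)) = (r + 2*r*x)*(1/(2*x)) = (r + 2*r*x)/(2*x))
u = 12305 (u = 116*106 + 9 = 12296 + 9 = 12305)
Y((-1 + 7)², -15 - 18)/u = ((-15 - 18) + (-15 - 18)/(2*((-1 + 7)²)))/12305 = (-33 + (½)*(-33)/6²)*(1/12305) = (-33 + (½)*(-33)/36)*(1/12305) = (-33 + (½)*(-33)*(1/36))*(1/12305) = (-33 - 11/24)*(1/12305) = -803/24*1/12305 = -803/295320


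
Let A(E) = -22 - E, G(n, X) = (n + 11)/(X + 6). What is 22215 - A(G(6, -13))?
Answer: 155642/7 ≈ 22235.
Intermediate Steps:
G(n, X) = (11 + n)/(6 + X)
22215 - A(G(6, -13)) = 22215 - (-22 - (11 + 6)/(6 - 13)) = 22215 - (-22 - 17/(-7)) = 22215 - (-22 - (-1)*17/7) = 22215 - (-22 - 1*(-17/7)) = 22215 - (-22 + 17/7) = 22215 - 1*(-137/7) = 22215 + 137/7 = 155642/7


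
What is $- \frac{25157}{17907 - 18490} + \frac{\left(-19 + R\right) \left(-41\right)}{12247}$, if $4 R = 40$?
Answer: $\frac{28028446}{649091} \approx 43.181$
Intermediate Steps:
$R = 10$ ($R = \frac{1}{4} \cdot 40 = 10$)
$- \frac{25157}{17907 - 18490} + \frac{\left(-19 + R\right) \left(-41\right)}{12247} = - \frac{25157}{17907 - 18490} + \frac{\left(-19 + 10\right) \left(-41\right)}{12247} = - \frac{25157}{17907 - 18490} + \left(-9\right) \left(-41\right) \frac{1}{12247} = - \frac{25157}{-583} + 369 \cdot \frac{1}{12247} = \left(-25157\right) \left(- \frac{1}{583}\right) + \frac{369}{12247} = \frac{2287}{53} + \frac{369}{12247} = \frac{28028446}{649091}$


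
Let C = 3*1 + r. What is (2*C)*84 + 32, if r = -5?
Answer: -304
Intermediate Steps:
C = -2 (C = 3*1 - 5 = 3 - 5 = -2)
(2*C)*84 + 32 = (2*(-2))*84 + 32 = -4*84 + 32 = -336 + 32 = -304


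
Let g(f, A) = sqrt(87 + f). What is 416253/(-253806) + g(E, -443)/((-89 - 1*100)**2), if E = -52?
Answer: -138751/84602 + sqrt(35)/35721 ≈ -1.6399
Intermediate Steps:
416253/(-253806) + g(E, -443)/((-89 - 1*100)**2) = 416253/(-253806) + sqrt(87 - 52)/((-89 - 1*100)**2) = 416253*(-1/253806) + sqrt(35)/((-89 - 100)**2) = -138751/84602 + sqrt(35)/((-189)**2) = -138751/84602 + sqrt(35)/35721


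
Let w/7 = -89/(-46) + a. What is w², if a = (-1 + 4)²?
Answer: 12397441/2116 ≈ 5858.9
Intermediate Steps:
a = 9 (a = 3² = 9)
w = 3521/46 (w = 7*(-89/(-46) + 9) = 7*(-89*(-1/46) + 9) = 7*(89/46 + 9) = 7*(503/46) = 3521/46 ≈ 76.543)
w² = (3521/46)² = 12397441/2116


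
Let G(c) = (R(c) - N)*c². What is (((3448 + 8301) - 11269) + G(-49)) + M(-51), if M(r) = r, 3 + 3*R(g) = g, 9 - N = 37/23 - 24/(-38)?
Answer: -75275567/1311 ≈ -57418.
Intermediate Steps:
N = 2954/437 (N = 9 - (37/23 - 24/(-38)) = 9 - (37*(1/23) - 24*(-1/38)) = 9 - (37/23 + 12/19) = 9 - 1*979/437 = 9 - 979/437 = 2954/437 ≈ 6.7597)
R(g) = -1 + g/3
G(c) = c²*(-3391/437 + c/3) (G(c) = ((-1 + c/3) - 1*2954/437)*c² = ((-1 + c/3) - 2954/437)*c² = (-3391/437 + c/3)*c² = c²*(-3391/437 + c/3))
(((3448 + 8301) - 11269) + G(-49)) + M(-51) = (((3448 + 8301) - 11269) + (1/1311)*(-49)²*(-10173 + 437*(-49))) - 51 = ((11749 - 11269) + (1/1311)*2401*(-10173 - 21413)) - 51 = (480 + (1/1311)*2401*(-31586)) - 51 = (480 - 75837986/1311) - 51 = -75208706/1311 - 51 = -75275567/1311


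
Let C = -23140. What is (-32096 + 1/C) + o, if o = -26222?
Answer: -1349478521/23140 ≈ -58318.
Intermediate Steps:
(-32096 + 1/C) + o = (-32096 + 1/(-23140)) - 26222 = (-32096 - 1/23140) - 26222 = -742701441/23140 - 26222 = -1349478521/23140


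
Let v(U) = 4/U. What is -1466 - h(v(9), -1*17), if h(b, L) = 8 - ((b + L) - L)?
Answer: -13262/9 ≈ -1473.6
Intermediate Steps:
h(b, L) = 8 - b (h(b, L) = 8 - ((L + b) - L) = 8 - b)
-1466 - h(v(9), -1*17) = -1466 - (8 - 4/9) = -1466 - 1*68/9 = -1466 - 68/9 = -13262/9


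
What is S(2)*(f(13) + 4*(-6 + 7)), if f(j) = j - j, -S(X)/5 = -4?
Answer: 80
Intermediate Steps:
S(X) = 20 (S(X) = -5*(-4) = 20)
f(j) = 0
S(2)*(f(13) + 4*(-6 + 7)) = 20*(0 + 4*(-6 + 7)) = 20*(0 + 4*1) = 20*(0 + 4) = 20*4 = 80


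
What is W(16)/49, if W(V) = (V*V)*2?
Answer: 512/49 ≈ 10.449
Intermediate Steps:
W(V) = 2*V² (W(V) = V²*2 = 2*V²)
W(16)/49 = (2*16²)/49 = (2*256)*(1/49) = 512*(1/49) = 512/49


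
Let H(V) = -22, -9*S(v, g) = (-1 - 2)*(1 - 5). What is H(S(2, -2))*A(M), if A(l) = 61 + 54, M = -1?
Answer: -2530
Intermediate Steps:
S(v, g) = -4/3 (S(v, g) = -(-1 - 2)*(1 - 5)/9 = -(-1)*(-4)/3 = -⅑*12 = -4/3)
A(l) = 115
H(S(2, -2))*A(M) = -22*115 = -2530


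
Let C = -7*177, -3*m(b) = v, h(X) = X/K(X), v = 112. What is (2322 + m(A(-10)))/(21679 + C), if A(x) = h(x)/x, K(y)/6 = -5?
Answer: 3427/30660 ≈ 0.11177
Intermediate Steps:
K(y) = -30 (K(y) = 6*(-5) = -30)
h(X) = -X/30 (h(X) = X/(-30) = X*(-1/30) = -X/30)
A(x) = -1/30 (A(x) = (-x/30)/x = -1/30)
m(b) = -112/3 (m(b) = -⅓*112 = -112/3)
C = -1239
(2322 + m(A(-10)))/(21679 + C) = (2322 - 112/3)/(21679 - 1239) = (6854/3)/20440 = (6854/3)*(1/20440) = 3427/30660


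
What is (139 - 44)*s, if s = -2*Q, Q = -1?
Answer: 190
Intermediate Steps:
s = 2 (s = -2*(-1) = 2)
(139 - 44)*s = (139 - 44)*2 = 95*2 = 190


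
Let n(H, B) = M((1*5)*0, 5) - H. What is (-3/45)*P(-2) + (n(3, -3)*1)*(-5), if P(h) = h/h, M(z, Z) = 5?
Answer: -151/15 ≈ -10.067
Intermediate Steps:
n(H, B) = 5 - H
P(h) = 1
(-3/45)*P(-2) + (n(3, -3)*1)*(-5) = -3/45*1 + ((5 - 1*3)*1)*(-5) = -3*1/45*1 + ((5 - 3)*1)*(-5) = -1/15*1 + (2*1)*(-5) = -1/15 + 2*(-5) = -1/15 - 10 = -151/15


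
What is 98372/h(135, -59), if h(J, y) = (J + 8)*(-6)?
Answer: -49186/429 ≈ -114.65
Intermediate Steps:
h(J, y) = -48 - 6*J (h(J, y) = (8 + J)*(-6) = -48 - 6*J)
98372/h(135, -59) = 98372/(-48 - 6*135) = 98372/(-48 - 810) = 98372/(-858) = 98372*(-1/858) = -49186/429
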